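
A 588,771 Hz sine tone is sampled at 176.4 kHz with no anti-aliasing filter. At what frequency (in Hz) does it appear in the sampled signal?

Nyquist = 176,400/2 = 88,200 Hz; 588,771 Hz exceeds it.
Alias = |588,771 − 3×176,400| = |588,771 − 529,200| = 59,571 Hz.

59,571 Hz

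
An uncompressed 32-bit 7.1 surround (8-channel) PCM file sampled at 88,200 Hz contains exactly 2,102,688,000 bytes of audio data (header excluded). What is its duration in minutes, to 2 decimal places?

Byte rate = 88,200 × 4 × 8 = 2,822,400 bytes/s.
Duration = 2,102,688,000 / 2,822,400 = 745 s.
745 s / 60 = 12.42 minutes.

12.42 minutes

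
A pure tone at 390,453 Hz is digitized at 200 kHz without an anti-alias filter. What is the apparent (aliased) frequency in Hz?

9,547 Hz

Nyquist = 200,000/2 = 100,000 Hz; 390,453 Hz exceeds it.
Alias = |390,453 − 2×200,000| = |390,453 − 400,000| = 9,547 Hz.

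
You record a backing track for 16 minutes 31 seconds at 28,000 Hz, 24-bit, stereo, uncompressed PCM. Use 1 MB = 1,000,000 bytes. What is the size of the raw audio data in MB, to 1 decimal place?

Duration = 16 minutes 31 seconds = 991 s.
Bytes = 28,000 samples/s × 991 s × 3 bytes/sample × 2 ch = 166,488,000 bytes.
166,488,000 / 1,000,000 = 166.5 MB.

166.5 MB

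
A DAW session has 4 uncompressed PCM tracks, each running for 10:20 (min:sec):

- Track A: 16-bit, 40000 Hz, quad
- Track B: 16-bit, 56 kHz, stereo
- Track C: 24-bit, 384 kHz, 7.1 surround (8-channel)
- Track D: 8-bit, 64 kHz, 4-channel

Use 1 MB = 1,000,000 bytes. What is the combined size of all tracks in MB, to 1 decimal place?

10:20 (min:sec) = 620 s.
Track A: 40,000 × 620 × 2 × 4 = 198,400,000 bytes.
Track B: 56,000 × 620 × 2 × 2 = 138,880,000 bytes.
Track C: 384,000 × 620 × 3 × 8 = 5,713,920,000 bytes.
Track D: 64,000 × 620 × 1 × 4 = 158,720,000 bytes.
Total = 6,209,920,000 bytes = 6209.9 MB.

6209.9 MB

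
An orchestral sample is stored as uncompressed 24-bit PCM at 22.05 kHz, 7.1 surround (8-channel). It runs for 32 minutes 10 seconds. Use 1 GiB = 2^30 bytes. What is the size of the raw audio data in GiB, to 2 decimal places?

0.95 GiB

Duration = 32 minutes 10 seconds = 1,930 s.
Bytes = 22,050 samples/s × 1,930 s × 3 bytes/sample × 8 ch = 1,021,356,000 bytes.
1,021,356,000 / 1,073,741,824 = 0.95 GiB.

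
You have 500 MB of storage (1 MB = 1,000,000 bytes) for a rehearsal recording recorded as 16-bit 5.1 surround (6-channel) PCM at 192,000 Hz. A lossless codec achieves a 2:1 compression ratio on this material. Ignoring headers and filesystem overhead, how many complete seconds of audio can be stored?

Uncompressed byte rate = 192,000 × 2 × 6 = 2,304,000 bytes/s.
After 2:1 compression, effective rate ≈ 1152000 bytes/s.
Capacity = 500 × 1,000,000 = 500,000,000 bytes.
500,000,000 / effective rate ≈ 434.03 s → 434 seconds.

434 seconds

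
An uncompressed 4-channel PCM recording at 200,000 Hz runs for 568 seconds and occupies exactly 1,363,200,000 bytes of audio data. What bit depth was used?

24 bits

Bytes per sample = 1,363,200,000 / (200,000 × 568 × 4) = 1,363,200,000 / 454,400,000 = 3.
Bit depth = 3 × 8 = 24 bits.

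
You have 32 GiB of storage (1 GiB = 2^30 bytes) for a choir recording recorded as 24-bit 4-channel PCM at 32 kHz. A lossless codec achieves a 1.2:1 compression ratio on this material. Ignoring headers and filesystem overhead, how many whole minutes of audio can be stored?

Uncompressed byte rate = 32,000 × 3 × 4 = 384,000 bytes/s.
After 1.2:1 compression, effective rate ≈ 320000 bytes/s.
Capacity = 32 × 1,073,741,824 = 34,359,738,368 bytes.
34,359,738,368 / effective rate ≈ 107374.18 s → 1,789 minutes.

1,789 minutes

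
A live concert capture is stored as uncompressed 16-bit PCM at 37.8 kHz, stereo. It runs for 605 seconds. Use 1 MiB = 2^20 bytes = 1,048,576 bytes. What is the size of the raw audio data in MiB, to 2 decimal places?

87.24 MiB

Bytes = 37,800 samples/s × 605 s × 2 bytes/sample × 2 ch = 91,476,000 bytes.
91,476,000 / 1,048,576 = 87.24 MiB.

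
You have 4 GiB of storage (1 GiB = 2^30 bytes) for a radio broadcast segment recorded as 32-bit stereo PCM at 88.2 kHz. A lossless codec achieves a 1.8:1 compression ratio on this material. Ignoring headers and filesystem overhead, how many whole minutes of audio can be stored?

182 minutes

Uncompressed byte rate = 88,200 × 4 × 2 = 705,600 bytes/s.
After 1.8:1 compression, effective rate ≈ 392000 bytes/s.
Capacity = 4 × 1,073,741,824 = 4,294,967,296 bytes.
4,294,967,296 / effective rate ≈ 10956.55 s → 182 minutes.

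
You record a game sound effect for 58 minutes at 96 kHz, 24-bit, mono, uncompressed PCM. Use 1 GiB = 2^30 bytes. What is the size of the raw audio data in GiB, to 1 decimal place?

Duration = 58 minutes = 3,480 s.
Bytes = 96,000 samples/s × 3,480 s × 3 bytes/sample × 1 ch = 1,002,240,000 bytes.
1,002,240,000 / 1,073,741,824 = 0.9 GiB.

0.9 GiB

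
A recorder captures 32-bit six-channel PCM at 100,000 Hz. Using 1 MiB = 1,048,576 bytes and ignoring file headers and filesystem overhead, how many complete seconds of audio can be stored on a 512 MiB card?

Uncompressed byte rate = 100,000 × 4 × 6 = 2,400,000 bytes/s.
Capacity = 512 × 1,048,576 = 536,870,912 bytes.
536,870,912 / 2,400,000 ≈ 223.7 s → 223 seconds.

223 seconds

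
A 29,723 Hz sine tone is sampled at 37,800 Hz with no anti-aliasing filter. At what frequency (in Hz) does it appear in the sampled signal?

Nyquist = 37,800/2 = 18,900 Hz; 29,723 Hz exceeds it.
Alias = |29,723 − 1×37,800| = |29,723 − 37,800| = 8,077 Hz.

8,077 Hz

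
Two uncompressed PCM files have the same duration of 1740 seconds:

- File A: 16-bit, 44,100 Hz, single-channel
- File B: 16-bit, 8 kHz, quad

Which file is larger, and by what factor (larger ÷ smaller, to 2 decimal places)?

File A: 44,100 × 2 × 1 = 88,200 bytes/s.
File B: 8,000 × 2 × 4 = 64,000 bytes/s.
File A is larger; ratio = 153,468,000 / 111,360,000 = 1.38.

File A, by a factor of 1.38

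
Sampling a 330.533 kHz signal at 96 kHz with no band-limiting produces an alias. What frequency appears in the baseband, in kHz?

42.533 kHz

Nyquist = 96,000/2 = 48,000 Hz; 330,533 Hz exceeds it.
Alias = |330,533 − 3×96,000| = |330,533 − 288,000| = 42,533 Hz = 42.533 kHz.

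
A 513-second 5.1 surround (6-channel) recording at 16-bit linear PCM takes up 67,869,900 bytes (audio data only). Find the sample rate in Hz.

Bytes = sample_rate × seconds × bytes_per_sample × channels.
sample_rate = 67,869,900 / (513 × 2 × 6) = 67,869,900 / 6,156 = 11,025 Hz.

11,025 Hz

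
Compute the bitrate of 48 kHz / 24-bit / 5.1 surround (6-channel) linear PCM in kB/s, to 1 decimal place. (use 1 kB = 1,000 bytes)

Bit rate = 48,000 × 24 × 6 = 6,912,000 bits/s.
6,912,000 / 8 = 864,000 B/s = 864.0 kB/s.

864.0 kB/s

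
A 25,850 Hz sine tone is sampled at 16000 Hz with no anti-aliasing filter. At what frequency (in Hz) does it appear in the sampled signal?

6,150 Hz

Nyquist = 16,000/2 = 8,000 Hz; 25,850 Hz exceeds it.
Alias = |25,850 − 2×16,000| = |25,850 − 32,000| = 6,150 Hz.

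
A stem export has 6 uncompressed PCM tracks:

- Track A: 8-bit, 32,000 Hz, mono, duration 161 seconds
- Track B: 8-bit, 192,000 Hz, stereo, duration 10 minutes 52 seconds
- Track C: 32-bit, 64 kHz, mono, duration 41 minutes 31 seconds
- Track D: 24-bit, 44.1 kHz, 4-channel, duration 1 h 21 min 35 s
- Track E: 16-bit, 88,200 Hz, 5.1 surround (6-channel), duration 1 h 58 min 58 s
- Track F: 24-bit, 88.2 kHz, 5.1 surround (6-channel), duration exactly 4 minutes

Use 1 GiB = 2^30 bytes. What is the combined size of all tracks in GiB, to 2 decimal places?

Track A: 32,000 × 161 × 1 × 1 = 5,152,000 bytes.
Track B: 10 minutes 52 seconds = 652 s; 192,000 × 652 × 1 × 2 = 250,368,000 bytes.
Track C: 41 minutes 31 seconds = 2,491 s; 64,000 × 2,491 × 4 × 1 = 637,696,000 bytes.
Track D: 1 h 21 min 35 s = 4,895 s; 44,100 × 4,895 × 3 × 4 = 2,590,434,000 bytes.
Track E: 1 h 58 min 58 s = 7,138 s; 88,200 × 7,138 × 2 × 6 = 7,554,859,200 bytes.
Track F: exactly 4 minutes = 240 s; 88,200 × 240 × 3 × 6 = 381,024,000 bytes.
Total = 11,419,533,200 bytes = 10.64 GiB.

10.64 GiB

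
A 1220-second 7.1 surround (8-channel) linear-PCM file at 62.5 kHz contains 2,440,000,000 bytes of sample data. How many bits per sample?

Bytes per sample = 2,440,000,000 / (62,500 × 1,220 × 8) = 2,440,000,000 / 610,000,000 = 4.
Bit depth = 4 × 8 = 32 bits.

32 bits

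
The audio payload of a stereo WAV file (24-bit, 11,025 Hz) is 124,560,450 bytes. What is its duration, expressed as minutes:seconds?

Byte rate = 11,025 × 3 × 2 = 66,150 bytes/s.
Duration = 124,560,450 / 66,150 = 1,883 s.
1,883 s = 31:23.

31:23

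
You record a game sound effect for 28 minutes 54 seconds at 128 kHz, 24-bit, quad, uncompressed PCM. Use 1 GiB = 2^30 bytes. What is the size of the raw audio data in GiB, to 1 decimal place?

Duration = 28 minutes 54 seconds = 1,734 s.
Bytes = 128,000 samples/s × 1,734 s × 3 bytes/sample × 4 ch = 2,663,424,000 bytes.
2,663,424,000 / 1,073,741,824 = 2.5 GiB.

2.5 GiB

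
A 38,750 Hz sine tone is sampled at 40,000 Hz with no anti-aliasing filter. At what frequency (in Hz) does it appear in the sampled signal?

1,250 Hz

Nyquist = 40,000/2 = 20,000 Hz; 38,750 Hz exceeds it.
Alias = |38,750 − 1×40,000| = |38,750 − 40,000| = 1,250 Hz.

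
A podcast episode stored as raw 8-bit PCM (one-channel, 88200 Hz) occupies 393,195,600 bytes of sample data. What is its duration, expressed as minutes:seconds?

Byte rate = 88,200 × 1 × 1 = 88,200 bytes/s.
Duration = 393,195,600 / 88,200 = 4,458 s.
4,458 s = 74:18.

74:18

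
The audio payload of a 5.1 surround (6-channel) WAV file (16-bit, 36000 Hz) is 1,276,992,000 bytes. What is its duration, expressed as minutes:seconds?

Byte rate = 36,000 × 2 × 6 = 432,000 bytes/s.
Duration = 1,276,992,000 / 432,000 = 2,956 s.
2,956 s = 49:16.

49:16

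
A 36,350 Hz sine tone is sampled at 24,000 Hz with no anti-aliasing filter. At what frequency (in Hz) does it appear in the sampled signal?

11,650 Hz

Nyquist = 24,000/2 = 12,000 Hz; 36,350 Hz exceeds it.
Alias = |36,350 − 2×24,000| = |36,350 − 48,000| = 11,650 Hz.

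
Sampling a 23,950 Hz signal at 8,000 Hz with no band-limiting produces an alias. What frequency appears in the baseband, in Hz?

Nyquist = 8,000/2 = 4,000 Hz; 23,950 Hz exceeds it.
Alias = |23,950 − 3×8,000| = |23,950 − 24,000| = 50 Hz.

50 Hz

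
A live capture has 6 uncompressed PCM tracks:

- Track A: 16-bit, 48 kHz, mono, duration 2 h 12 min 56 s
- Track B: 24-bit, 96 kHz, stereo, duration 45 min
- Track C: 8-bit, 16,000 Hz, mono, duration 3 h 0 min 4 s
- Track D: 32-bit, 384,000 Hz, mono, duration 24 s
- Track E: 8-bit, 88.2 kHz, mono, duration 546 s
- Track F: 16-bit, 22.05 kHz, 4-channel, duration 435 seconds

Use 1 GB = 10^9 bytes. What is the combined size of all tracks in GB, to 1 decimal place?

Track A: 2 h 12 min 56 s = 7,976 s; 48,000 × 7,976 × 2 × 1 = 765,696,000 bytes.
Track B: 45 min = 2,700 s; 96,000 × 2,700 × 3 × 2 = 1,555,200,000 bytes.
Track C: 3 h 0 min 4 s = 10,804 s; 16,000 × 10,804 × 1 × 1 = 172,864,000 bytes.
Track D: 384,000 × 24 × 4 × 1 = 36,864,000 bytes.
Track E: 88,200 × 546 × 1 × 1 = 48,157,200 bytes.
Track F: 22,050 × 435 × 2 × 4 = 76,734,000 bytes.
Total = 2,655,515,200 bytes = 2.7 GB.

2.7 GB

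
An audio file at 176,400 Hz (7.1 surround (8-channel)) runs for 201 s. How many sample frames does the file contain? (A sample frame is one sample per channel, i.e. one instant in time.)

176,400 samples/s × 201 s = 35,456,400 frames.

35,456,400 sample frames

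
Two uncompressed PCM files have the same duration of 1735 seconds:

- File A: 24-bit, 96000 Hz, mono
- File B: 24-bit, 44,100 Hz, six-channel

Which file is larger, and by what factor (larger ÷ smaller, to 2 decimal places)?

File A: 96,000 × 3 × 1 = 288,000 bytes/s.
File B: 44,100 × 3 × 6 = 793,800 bytes/s.
File B is larger; ratio = 1,377,243,000 / 499,680,000 = 2.76.

File B, by a factor of 2.76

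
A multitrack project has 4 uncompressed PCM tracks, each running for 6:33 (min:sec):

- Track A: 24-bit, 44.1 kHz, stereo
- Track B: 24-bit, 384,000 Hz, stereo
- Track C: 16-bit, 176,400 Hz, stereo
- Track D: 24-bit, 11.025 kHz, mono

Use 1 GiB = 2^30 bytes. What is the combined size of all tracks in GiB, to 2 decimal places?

1.21 GiB

6:33 (min:sec) = 393 s.
Track A: 44,100 × 393 × 3 × 2 = 103,987,800 bytes.
Track B: 384,000 × 393 × 3 × 2 = 905,472,000 bytes.
Track C: 176,400 × 393 × 2 × 2 = 277,300,800 bytes.
Track D: 11,025 × 393 × 3 × 1 = 12,998,475 bytes.
Total = 1,299,759,075 bytes = 1.21 GiB.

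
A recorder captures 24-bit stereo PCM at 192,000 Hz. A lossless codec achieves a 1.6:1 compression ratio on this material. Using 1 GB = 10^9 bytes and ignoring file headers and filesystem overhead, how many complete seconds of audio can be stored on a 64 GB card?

88,888 seconds

Uncompressed byte rate = 192,000 × 3 × 2 = 1,152,000 bytes/s.
After 1.6:1 compression, effective rate ≈ 720000 bytes/s.
Capacity = 64 × 1,000,000,000 = 64,000,000,000 bytes.
64,000,000,000 / effective rate ≈ 88888.89 s → 88,888 seconds.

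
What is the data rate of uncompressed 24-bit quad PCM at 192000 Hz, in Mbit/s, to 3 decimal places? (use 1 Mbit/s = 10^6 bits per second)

18.432 Mbit/s

Bit rate = 192,000 × 24 × 4 = 18,432,000 bits/s.
= 18.432 Mbit/s.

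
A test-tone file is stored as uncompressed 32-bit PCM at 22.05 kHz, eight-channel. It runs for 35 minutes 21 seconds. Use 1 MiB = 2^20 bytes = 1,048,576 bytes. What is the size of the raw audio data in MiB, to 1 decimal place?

Duration = 35 minutes 21 seconds = 2,121 s.
Bytes = 22,050 samples/s × 2,121 s × 4 bytes/sample × 8 ch = 1,496,577,600 bytes.
1,496,577,600 / 1,048,576 = 1427.2 MiB.

1427.2 MiB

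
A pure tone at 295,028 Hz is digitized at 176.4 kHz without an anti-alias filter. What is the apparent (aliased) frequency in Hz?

Nyquist = 176,400/2 = 88,200 Hz; 295,028 Hz exceeds it.
Alias = |295,028 − 2×176,400| = |295,028 − 352,800| = 57,772 Hz.

57,772 Hz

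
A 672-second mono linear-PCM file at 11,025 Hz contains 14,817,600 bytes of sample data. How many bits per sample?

16 bits

Bytes per sample = 14,817,600 / (11,025 × 672 × 1) = 14,817,600 / 7,408,800 = 2.
Bit depth = 2 × 8 = 16 bits.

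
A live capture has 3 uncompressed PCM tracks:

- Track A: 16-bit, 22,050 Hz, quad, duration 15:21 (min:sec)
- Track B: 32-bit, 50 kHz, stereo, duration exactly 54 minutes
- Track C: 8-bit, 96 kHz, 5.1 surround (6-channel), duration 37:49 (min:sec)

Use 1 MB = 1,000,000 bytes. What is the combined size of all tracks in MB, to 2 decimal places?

2765.41 MB

Track A: 15:21 (min:sec) = 921 s; 22,050 × 921 × 2 × 4 = 162,464,400 bytes.
Track B: exactly 54 minutes = 3,240 s; 50,000 × 3,240 × 4 × 2 = 1,296,000,000 bytes.
Track C: 37:49 (min:sec) = 2,269 s; 96,000 × 2,269 × 1 × 6 = 1,306,944,000 bytes.
Total = 2,765,408,400 bytes = 2765.41 MB.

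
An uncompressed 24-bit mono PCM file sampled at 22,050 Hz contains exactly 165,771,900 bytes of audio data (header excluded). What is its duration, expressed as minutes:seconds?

41:46

Byte rate = 22,050 × 3 × 1 = 66,150 bytes/s.
Duration = 165,771,900 / 66,150 = 2,506 s.
2,506 s = 41:46.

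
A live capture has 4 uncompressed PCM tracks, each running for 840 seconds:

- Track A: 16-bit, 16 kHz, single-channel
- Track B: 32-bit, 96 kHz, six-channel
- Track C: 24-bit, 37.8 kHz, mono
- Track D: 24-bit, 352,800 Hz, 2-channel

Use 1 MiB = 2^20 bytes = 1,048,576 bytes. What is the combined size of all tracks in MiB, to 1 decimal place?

Track A: 16,000 × 840 × 2 × 1 = 26,880,000 bytes.
Track B: 96,000 × 840 × 4 × 6 = 1,935,360,000 bytes.
Track C: 37,800 × 840 × 3 × 1 = 95,256,000 bytes.
Track D: 352,800 × 840 × 3 × 2 = 1,778,112,000 bytes.
Total = 3,835,608,000 bytes = 3657.9 MiB.

3657.9 MiB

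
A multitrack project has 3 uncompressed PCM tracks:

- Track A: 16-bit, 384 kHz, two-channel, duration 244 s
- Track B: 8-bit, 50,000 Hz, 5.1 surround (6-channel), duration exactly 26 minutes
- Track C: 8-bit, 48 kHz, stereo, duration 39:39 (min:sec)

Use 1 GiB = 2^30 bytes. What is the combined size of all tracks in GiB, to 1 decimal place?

1.0 GiB

Track A: 384,000 × 244 × 2 × 2 = 374,784,000 bytes.
Track B: exactly 26 minutes = 1,560 s; 50,000 × 1,560 × 1 × 6 = 468,000,000 bytes.
Track C: 39:39 (min:sec) = 2,379 s; 48,000 × 2,379 × 1 × 2 = 228,384,000 bytes.
Total = 1,071,168,000 bytes = 1.0 GiB.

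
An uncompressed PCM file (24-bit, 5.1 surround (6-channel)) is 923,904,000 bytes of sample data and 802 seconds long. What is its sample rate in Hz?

64,000 Hz

Bytes = sample_rate × seconds × bytes_per_sample × channels.
sample_rate = 923,904,000 / (802 × 3 × 6) = 923,904,000 / 14,436 = 64,000 Hz.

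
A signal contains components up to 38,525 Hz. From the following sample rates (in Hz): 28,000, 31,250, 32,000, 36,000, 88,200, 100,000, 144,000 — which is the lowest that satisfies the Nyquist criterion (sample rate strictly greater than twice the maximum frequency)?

Need sample rate > 2 × 38,525 = 77,050 Hz.
Lowest listed rate above 77,050 Hz is 88,200 Hz.

88,200 Hz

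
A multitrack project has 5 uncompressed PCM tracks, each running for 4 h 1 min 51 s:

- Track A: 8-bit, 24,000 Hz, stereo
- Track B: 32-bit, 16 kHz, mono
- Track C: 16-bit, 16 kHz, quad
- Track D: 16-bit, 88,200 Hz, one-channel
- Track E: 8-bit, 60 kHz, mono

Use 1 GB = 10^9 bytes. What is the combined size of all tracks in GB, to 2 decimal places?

4 h 1 min 51 s = 14,511 s.
Track A: 24,000 × 14,511 × 1 × 2 = 696,528,000 bytes.
Track B: 16,000 × 14,511 × 4 × 1 = 928,704,000 bytes.
Track C: 16,000 × 14,511 × 2 × 4 = 1,857,408,000 bytes.
Track D: 88,200 × 14,511 × 2 × 1 = 2,559,740,400 bytes.
Track E: 60,000 × 14,511 × 1 × 1 = 870,660,000 bytes.
Total = 6,913,040,400 bytes = 6.91 GB.

6.91 GB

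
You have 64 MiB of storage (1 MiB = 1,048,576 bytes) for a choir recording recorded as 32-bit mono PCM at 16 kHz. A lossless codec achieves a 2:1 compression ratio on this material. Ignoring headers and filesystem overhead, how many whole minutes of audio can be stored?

34 minutes

Uncompressed byte rate = 16,000 × 4 × 1 = 64,000 bytes/s.
After 2:1 compression, effective rate ≈ 32000 bytes/s.
Capacity = 64 × 1,048,576 = 67,108,864 bytes.
67,108,864 / effective rate ≈ 2097.15 s → 34 minutes.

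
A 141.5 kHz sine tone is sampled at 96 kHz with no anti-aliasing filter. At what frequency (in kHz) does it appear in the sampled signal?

45.5 kHz

Nyquist = 96,000/2 = 48,000 Hz; 141,500 Hz exceeds it.
Alias = |141,500 − 1×96,000| = |141,500 − 96,000| = 45,500 Hz = 45.5 kHz.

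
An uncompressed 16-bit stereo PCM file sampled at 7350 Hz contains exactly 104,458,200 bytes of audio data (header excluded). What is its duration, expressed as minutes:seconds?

Byte rate = 7,350 × 2 × 2 = 29,400 bytes/s.
Duration = 104,458,200 / 29,400 = 3,553 s.
3,553 s = 59:13.

59:13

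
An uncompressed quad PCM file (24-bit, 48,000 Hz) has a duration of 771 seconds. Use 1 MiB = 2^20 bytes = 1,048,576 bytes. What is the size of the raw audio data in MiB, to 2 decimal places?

Bytes = 48,000 samples/s × 771 s × 3 bytes/sample × 4 ch = 444,096,000 bytes.
444,096,000 / 1,048,576 = 423.52 MiB.

423.52 MiB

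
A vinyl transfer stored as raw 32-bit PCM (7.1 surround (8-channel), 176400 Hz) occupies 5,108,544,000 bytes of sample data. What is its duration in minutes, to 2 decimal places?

Byte rate = 176,400 × 4 × 8 = 5,644,800 bytes/s.
Duration = 5,108,544,000 / 5,644,800 = 905 s.
905 s / 60 = 15.08 minutes.

15.08 minutes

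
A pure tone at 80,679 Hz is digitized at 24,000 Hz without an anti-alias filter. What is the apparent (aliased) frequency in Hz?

8,679 Hz

Nyquist = 24,000/2 = 12,000 Hz; 80,679 Hz exceeds it.
Alias = |80,679 − 3×24,000| = |80,679 − 72,000| = 8,679 Hz.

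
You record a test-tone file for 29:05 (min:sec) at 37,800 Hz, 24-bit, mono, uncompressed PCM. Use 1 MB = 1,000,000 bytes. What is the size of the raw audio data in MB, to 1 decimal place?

Duration = 29:05 (min:sec) = 1,745 s.
Bytes = 37,800 samples/s × 1,745 s × 3 bytes/sample × 1 ch = 197,883,000 bytes.
197,883,000 / 1,000,000 = 197.9 MB.

197.9 MB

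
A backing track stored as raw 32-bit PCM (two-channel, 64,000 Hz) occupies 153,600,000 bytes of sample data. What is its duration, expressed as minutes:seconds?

Byte rate = 64,000 × 4 × 2 = 512,000 bytes/s.
Duration = 153,600,000 / 512,000 = 300 s.
300 s = 5:00.

5:00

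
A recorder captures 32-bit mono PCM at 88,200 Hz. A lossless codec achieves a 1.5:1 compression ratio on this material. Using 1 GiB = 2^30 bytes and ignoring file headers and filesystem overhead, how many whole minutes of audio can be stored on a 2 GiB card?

152 minutes

Uncompressed byte rate = 88,200 × 4 × 1 = 352,800 bytes/s.
After 1.5:1 compression, effective rate ≈ 235200 bytes/s.
Capacity = 2 × 1,073,741,824 = 2,147,483,648 bytes.
2,147,483,648 / effective rate ≈ 9130.46 s → 152 minutes.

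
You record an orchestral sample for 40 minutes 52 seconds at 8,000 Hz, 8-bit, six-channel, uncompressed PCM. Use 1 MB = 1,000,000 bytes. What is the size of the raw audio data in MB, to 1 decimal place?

117.7 MB

Duration = 40 minutes 52 seconds = 2,452 s.
Bytes = 8,000 samples/s × 2,452 s × 1 bytes/sample × 6 ch = 117,696,000 bytes.
117,696,000 / 1,000,000 = 117.7 MB.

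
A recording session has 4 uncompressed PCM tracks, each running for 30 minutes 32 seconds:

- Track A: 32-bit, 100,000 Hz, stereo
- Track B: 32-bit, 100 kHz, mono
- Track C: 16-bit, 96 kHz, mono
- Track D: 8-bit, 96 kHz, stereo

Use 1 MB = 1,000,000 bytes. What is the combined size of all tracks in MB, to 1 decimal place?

30 minutes 32 seconds = 1,832 s.
Track A: 100,000 × 1,832 × 4 × 2 = 1,465,600,000 bytes.
Track B: 100,000 × 1,832 × 4 × 1 = 732,800,000 bytes.
Track C: 96,000 × 1,832 × 2 × 1 = 351,744,000 bytes.
Track D: 96,000 × 1,832 × 1 × 2 = 351,744,000 bytes.
Total = 2,901,888,000 bytes = 2901.9 MB.

2901.9 MB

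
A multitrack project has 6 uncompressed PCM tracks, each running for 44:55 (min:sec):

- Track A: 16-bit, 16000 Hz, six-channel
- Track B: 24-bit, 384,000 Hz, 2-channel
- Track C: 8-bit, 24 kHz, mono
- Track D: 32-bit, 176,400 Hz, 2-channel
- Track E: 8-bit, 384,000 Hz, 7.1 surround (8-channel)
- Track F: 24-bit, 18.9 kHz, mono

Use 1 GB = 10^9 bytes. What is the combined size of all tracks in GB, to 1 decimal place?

19.0 GB

44:55 (min:sec) = 2,695 s.
Track A: 16,000 × 2,695 × 2 × 6 = 517,440,000 bytes.
Track B: 384,000 × 2,695 × 3 × 2 = 6,209,280,000 bytes.
Track C: 24,000 × 2,695 × 1 × 1 = 64,680,000 bytes.
Track D: 176,400 × 2,695 × 4 × 2 = 3,803,184,000 bytes.
Track E: 384,000 × 2,695 × 1 × 8 = 8,279,040,000 bytes.
Track F: 18,900 × 2,695 × 3 × 1 = 152,806,500 bytes.
Total = 19,026,430,500 bytes = 19.0 GB.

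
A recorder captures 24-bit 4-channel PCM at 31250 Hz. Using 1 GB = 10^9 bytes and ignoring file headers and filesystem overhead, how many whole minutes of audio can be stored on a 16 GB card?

711 minutes

Uncompressed byte rate = 31,250 × 3 × 4 = 375,000 bytes/s.
Capacity = 16 × 1,000,000,000 = 16,000,000,000 bytes.
16,000,000,000 / 375,000 ≈ 42666.67 s → 711 minutes.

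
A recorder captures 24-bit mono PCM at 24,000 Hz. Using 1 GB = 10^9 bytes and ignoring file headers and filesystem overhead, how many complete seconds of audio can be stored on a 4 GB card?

Uncompressed byte rate = 24,000 × 3 × 1 = 72,000 bytes/s.
Capacity = 4 × 1,000,000,000 = 4,000,000,000 bytes.
4,000,000,000 / 72,000 ≈ 55555.56 s → 55,555 seconds.

55,555 seconds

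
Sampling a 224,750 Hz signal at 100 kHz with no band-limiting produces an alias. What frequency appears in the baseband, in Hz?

Nyquist = 100,000/2 = 50,000 Hz; 224,750 Hz exceeds it.
Alias = |224,750 − 2×100,000| = |224,750 − 200,000| = 24,750 Hz.

24,750 Hz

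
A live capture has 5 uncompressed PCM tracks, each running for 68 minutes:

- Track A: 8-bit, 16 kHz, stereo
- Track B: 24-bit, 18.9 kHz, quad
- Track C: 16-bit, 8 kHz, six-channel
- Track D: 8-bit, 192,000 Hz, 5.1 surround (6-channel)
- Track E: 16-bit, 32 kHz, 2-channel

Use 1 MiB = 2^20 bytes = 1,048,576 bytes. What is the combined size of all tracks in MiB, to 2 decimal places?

68 minutes = 4,080 s.
Track A: 16,000 × 4,080 × 1 × 2 = 130,560,000 bytes.
Track B: 18,900 × 4,080 × 3 × 4 = 925,344,000 bytes.
Track C: 8,000 × 4,080 × 2 × 6 = 391,680,000 bytes.
Track D: 192,000 × 4,080 × 1 × 6 = 4,700,160,000 bytes.
Track E: 32,000 × 4,080 × 2 × 2 = 522,240,000 bytes.
Total = 6,669,984,000 bytes = 6360.99 MiB.

6360.99 MiB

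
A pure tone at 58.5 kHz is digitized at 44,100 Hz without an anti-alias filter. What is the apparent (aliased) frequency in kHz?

14.4 kHz

Nyquist = 44,100/2 = 22,050 Hz; 58,500 Hz exceeds it.
Alias = |58,500 − 1×44,100| = |58,500 − 44,100| = 14,400 Hz = 14.4 kHz.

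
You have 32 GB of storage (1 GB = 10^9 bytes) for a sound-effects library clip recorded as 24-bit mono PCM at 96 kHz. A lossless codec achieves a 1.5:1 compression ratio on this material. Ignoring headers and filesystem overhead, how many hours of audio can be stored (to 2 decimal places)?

46.30 hours

Uncompressed byte rate = 96,000 × 3 × 1 = 288,000 bytes/s.
After 1.5:1 compression, effective rate ≈ 192000 bytes/s.
Capacity = 32 × 1,000,000,000 = 32,000,000,000 bytes.
32,000,000,000 / effective rate ≈ 166666.67 s → 46.30 hours.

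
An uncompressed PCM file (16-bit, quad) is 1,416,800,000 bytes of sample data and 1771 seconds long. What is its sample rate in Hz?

Bytes = sample_rate × seconds × bytes_per_sample × channels.
sample_rate = 1,416,800,000 / (1,771 × 2 × 4) = 1,416,800,000 / 14,168 = 100,000 Hz.

100,000 Hz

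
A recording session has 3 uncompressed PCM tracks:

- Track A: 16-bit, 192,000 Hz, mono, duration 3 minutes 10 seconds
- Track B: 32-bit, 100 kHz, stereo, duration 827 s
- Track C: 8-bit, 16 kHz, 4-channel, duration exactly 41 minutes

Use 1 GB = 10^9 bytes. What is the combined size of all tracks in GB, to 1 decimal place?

Track A: 3 minutes 10 seconds = 190 s; 192,000 × 190 × 2 × 1 = 72,960,000 bytes.
Track B: 100,000 × 827 × 4 × 2 = 661,600,000 bytes.
Track C: exactly 41 minutes = 2,460 s; 16,000 × 2,460 × 1 × 4 = 157,440,000 bytes.
Total = 892,000,000 bytes = 0.9 GB.

0.9 GB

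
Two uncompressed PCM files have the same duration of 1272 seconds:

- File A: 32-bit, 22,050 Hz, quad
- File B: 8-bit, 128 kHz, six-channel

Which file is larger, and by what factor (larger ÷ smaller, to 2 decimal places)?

File B, by a factor of 2.18

File A: 22,050 × 4 × 4 = 352,800 bytes/s.
File B: 128,000 × 1 × 6 = 768,000 bytes/s.
File B is larger; ratio = 976,896,000 / 448,761,600 = 2.18.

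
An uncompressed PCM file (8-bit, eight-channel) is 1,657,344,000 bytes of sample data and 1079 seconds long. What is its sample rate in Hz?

192,000 Hz

Bytes = sample_rate × seconds × bytes_per_sample × channels.
sample_rate = 1,657,344,000 / (1,079 × 1 × 8) = 1,657,344,000 / 8,632 = 192,000 Hz.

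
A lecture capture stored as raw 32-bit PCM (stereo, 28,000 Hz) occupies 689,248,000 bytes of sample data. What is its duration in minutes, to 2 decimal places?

51.28 minutes

Byte rate = 28,000 × 4 × 2 = 224,000 bytes/s.
Duration = 689,248,000 / 224,000 = 3,077 s.
3,077 s / 60 = 51.28 minutes.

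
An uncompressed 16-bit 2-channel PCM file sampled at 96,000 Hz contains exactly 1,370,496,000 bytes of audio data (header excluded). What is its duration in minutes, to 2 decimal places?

Byte rate = 96,000 × 2 × 2 = 384,000 bytes/s.
Duration = 1,370,496,000 / 384,000 = 3,569 s.
3,569 s / 60 = 59.48 minutes.

59.48 minutes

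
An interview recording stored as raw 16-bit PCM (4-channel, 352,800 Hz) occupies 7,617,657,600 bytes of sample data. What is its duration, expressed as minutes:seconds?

44:59

Byte rate = 352,800 × 2 × 4 = 2,822,400 bytes/s.
Duration = 7,617,657,600 / 2,822,400 = 2,699 s.
2,699 s = 44:59.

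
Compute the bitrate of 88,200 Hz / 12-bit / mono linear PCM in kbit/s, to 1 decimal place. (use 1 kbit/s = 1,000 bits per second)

1058.4 kbit/s

Bit rate = 88,200 × 12 × 1 = 1,058,400 bits/s.
= 1058.4 kbit/s.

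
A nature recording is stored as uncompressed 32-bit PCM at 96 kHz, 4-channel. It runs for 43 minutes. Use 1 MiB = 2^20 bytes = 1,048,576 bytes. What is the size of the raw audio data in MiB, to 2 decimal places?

Duration = 43 minutes = 2,580 s.
Bytes = 96,000 samples/s × 2,580 s × 4 bytes/sample × 4 ch = 3,962,880,000 bytes.
3,962,880,000 / 1,048,576 = 3779.30 MiB.

3779.30 MiB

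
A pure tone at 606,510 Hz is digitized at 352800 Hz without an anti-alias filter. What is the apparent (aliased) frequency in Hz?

Nyquist = 352,800/2 = 176,400 Hz; 606,510 Hz exceeds it.
Alias = |606,510 − 2×352,800| = |606,510 − 705,600| = 99,090 Hz.

99,090 Hz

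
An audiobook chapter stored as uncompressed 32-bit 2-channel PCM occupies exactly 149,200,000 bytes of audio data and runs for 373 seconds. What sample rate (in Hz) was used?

Bytes = sample_rate × seconds × bytes_per_sample × channels.
sample_rate = 149,200,000 / (373 × 4 × 2) = 149,200,000 / 2,984 = 50,000 Hz.

50,000 Hz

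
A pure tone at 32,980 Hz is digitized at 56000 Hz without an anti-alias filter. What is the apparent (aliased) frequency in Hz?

Nyquist = 56,000/2 = 28,000 Hz; 32,980 Hz exceeds it.
Alias = |32,980 − 1×56,000| = |32,980 − 56,000| = 23,020 Hz.

23,020 Hz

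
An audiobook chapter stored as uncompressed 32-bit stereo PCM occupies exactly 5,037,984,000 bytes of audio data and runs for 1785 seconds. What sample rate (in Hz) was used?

352,800 Hz

Bytes = sample_rate × seconds × bytes_per_sample × channels.
sample_rate = 5,037,984,000 / (1,785 × 4 × 2) = 5,037,984,000 / 14,280 = 352,800 Hz.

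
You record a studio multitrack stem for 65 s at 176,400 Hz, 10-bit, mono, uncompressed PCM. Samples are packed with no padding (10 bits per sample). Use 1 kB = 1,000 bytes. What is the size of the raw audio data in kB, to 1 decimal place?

14332.5 kB

Bits = 176,400 × 65 × 10 × 1 = 114,660,000 bits = 14,332,500 bytes.
14,332,500 / 1,000 = 14332.5 kB.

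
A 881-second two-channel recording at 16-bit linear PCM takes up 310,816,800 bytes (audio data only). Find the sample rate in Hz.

88,200 Hz

Bytes = sample_rate × seconds × bytes_per_sample × channels.
sample_rate = 310,816,800 / (881 × 2 × 2) = 310,816,800 / 3,524 = 88,200 Hz.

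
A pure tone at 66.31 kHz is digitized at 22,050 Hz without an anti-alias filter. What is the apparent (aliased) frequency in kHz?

0.16 kHz

Nyquist = 22,050/2 = 11,025 Hz; 66,310 Hz exceeds it.
Alias = |66,310 − 3×22,050| = |66,310 − 66,150| = 160 Hz = 0.16 kHz.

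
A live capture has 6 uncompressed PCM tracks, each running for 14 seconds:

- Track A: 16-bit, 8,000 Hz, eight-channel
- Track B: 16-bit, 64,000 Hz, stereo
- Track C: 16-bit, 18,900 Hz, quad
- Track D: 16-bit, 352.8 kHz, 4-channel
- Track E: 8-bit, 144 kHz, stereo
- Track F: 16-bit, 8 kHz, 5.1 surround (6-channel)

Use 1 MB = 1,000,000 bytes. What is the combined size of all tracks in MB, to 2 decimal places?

52.38 MB

Track A: 8,000 × 14 × 2 × 8 = 1,792,000 bytes.
Track B: 64,000 × 14 × 2 × 2 = 3,584,000 bytes.
Track C: 18,900 × 14 × 2 × 4 = 2,116,800 bytes.
Track D: 352,800 × 14 × 2 × 4 = 39,513,600 bytes.
Track E: 144,000 × 14 × 1 × 2 = 4,032,000 bytes.
Track F: 8,000 × 14 × 2 × 6 = 1,344,000 bytes.
Total = 52,382,400 bytes = 52.38 MB.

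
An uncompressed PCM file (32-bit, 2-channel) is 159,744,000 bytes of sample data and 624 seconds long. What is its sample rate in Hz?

Bytes = sample_rate × seconds × bytes_per_sample × channels.
sample_rate = 159,744,000 / (624 × 4 × 2) = 159,744,000 / 4,992 = 32,000 Hz.

32,000 Hz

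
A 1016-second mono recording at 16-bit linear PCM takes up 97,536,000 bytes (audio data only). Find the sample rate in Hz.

48,000 Hz

Bytes = sample_rate × seconds × bytes_per_sample × channels.
sample_rate = 97,536,000 / (1,016 × 2 × 1) = 97,536,000 / 2,032 = 48,000 Hz.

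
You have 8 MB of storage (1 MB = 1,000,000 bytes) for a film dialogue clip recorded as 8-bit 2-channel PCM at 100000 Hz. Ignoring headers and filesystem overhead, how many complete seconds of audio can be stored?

40 seconds

Uncompressed byte rate = 100,000 × 1 × 2 = 200,000 bytes/s.
Capacity = 8 × 1,000,000 = 8,000,000 bytes.
8,000,000 / 200,000 ≈ 40 s → 40 seconds.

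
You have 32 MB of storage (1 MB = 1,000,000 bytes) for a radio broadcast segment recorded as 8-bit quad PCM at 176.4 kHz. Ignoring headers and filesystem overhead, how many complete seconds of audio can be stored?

45 seconds

Uncompressed byte rate = 176,400 × 1 × 4 = 705,600 bytes/s.
Capacity = 32 × 1,000,000 = 32,000,000 bytes.
32,000,000 / 705,600 ≈ 45.35 s → 45 seconds.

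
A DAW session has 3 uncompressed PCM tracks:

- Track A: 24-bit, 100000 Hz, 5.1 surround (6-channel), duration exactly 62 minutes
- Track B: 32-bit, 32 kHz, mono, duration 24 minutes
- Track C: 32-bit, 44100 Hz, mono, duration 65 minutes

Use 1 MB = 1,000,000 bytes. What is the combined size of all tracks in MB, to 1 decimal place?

Track A: exactly 62 minutes = 3,720 s; 100,000 × 3,720 × 3 × 6 = 6,696,000,000 bytes.
Track B: 24 minutes = 1,440 s; 32,000 × 1,440 × 4 × 1 = 184,320,000 bytes.
Track C: 65 minutes = 3,900 s; 44,100 × 3,900 × 4 × 1 = 687,960,000 bytes.
Total = 7,568,280,000 bytes = 7568.3 MB.

7568.3 MB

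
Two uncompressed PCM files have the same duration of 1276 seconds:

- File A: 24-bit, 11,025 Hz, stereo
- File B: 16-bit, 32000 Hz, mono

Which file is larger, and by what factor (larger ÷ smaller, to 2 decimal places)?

File A, by a factor of 1.03

File A: 11,025 × 3 × 2 = 66,150 bytes/s.
File B: 32,000 × 2 × 1 = 64,000 bytes/s.
File A is larger; ratio = 84,407,400 / 81,664,000 = 1.03.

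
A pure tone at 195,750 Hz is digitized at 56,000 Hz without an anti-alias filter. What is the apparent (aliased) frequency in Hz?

27,750 Hz

Nyquist = 56,000/2 = 28,000 Hz; 195,750 Hz exceeds it.
Alias = |195,750 − 3×56,000| = |195,750 − 168,000| = 27,750 Hz.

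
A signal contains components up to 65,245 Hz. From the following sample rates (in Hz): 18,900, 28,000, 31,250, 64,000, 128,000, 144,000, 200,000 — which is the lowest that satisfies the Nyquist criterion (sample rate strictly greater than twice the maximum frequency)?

144,000 Hz

Need sample rate > 2 × 65,245 = 130,490 Hz.
Lowest listed rate above 130,490 Hz is 144,000 Hz.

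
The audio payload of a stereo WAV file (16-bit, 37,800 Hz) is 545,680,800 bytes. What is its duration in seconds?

Byte rate = 37,800 × 2 × 2 = 151,200 bytes/s.
Duration = 545,680,800 / 151,200 = 3,609 s.

3,609 seconds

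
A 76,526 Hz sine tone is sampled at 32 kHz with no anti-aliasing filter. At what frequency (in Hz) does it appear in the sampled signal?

12,526 Hz

Nyquist = 32,000/2 = 16,000 Hz; 76,526 Hz exceeds it.
Alias = |76,526 − 2×32,000| = |76,526 − 64,000| = 12,526 Hz.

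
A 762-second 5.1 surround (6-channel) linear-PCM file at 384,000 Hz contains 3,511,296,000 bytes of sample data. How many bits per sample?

16 bits

Bytes per sample = 3,511,296,000 / (384,000 × 762 × 6) = 3,511,296,000 / 1,755,648,000 = 2.
Bit depth = 2 × 8 = 16 bits.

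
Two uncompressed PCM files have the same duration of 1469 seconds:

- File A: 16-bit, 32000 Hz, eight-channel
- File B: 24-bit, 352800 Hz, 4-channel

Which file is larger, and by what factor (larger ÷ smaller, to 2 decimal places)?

File B, by a factor of 8.27

File A: 32,000 × 2 × 8 = 512,000 bytes/s.
File B: 352,800 × 3 × 4 = 4,233,600 bytes/s.
File B is larger; ratio = 6,219,158,400 / 752,128,000 = 8.27.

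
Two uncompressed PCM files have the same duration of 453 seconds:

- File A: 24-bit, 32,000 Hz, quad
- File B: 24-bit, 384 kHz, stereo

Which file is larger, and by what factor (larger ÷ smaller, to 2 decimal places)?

File A: 32,000 × 3 × 4 = 384,000 bytes/s.
File B: 384,000 × 3 × 2 = 2,304,000 bytes/s.
File B is larger; ratio = 1,043,712,000 / 173,952,000 = 6.00.

File B, by a factor of 6.00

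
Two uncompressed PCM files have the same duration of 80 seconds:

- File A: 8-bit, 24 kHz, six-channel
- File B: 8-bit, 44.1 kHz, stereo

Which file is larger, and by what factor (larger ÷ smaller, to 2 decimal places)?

File A: 24,000 × 1 × 6 = 144,000 bytes/s.
File B: 44,100 × 1 × 2 = 88,200 bytes/s.
File A is larger; ratio = 11,520,000 / 7,056,000 = 1.63.

File A, by a factor of 1.63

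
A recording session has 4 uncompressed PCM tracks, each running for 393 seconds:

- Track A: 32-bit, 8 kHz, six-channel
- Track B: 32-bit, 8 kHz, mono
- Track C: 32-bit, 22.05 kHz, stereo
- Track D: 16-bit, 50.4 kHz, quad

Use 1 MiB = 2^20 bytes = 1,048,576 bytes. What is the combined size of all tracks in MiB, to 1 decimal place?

301.2 MiB

Track A: 8,000 × 393 × 4 × 6 = 75,456,000 bytes.
Track B: 8,000 × 393 × 4 × 1 = 12,576,000 bytes.
Track C: 22,050 × 393 × 4 × 2 = 69,325,200 bytes.
Track D: 50,400 × 393 × 2 × 4 = 158,457,600 bytes.
Total = 315,814,800 bytes = 301.2 MiB.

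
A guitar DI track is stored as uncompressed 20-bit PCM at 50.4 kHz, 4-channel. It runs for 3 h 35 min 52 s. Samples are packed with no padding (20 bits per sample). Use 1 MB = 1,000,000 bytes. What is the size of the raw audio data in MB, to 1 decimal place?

6527.8 MB

Duration = 3 h 35 min 52 s = 12,952 s.
Bits = 50,400 × 12,952 × 20 × 4 = 52,222,464,000 bits = 6,527,808,000 bytes.
6,527,808,000 / 1,000,000 = 6527.8 MB.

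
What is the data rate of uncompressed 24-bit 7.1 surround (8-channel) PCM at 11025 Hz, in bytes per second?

264,600 bytes/s

Bit rate = 11,025 × 24 × 8 = 2,116,800 bits/s.
2,116,800 / 8 = 264,600 bytes/s.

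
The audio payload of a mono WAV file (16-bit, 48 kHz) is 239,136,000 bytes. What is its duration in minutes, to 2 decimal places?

Byte rate = 48,000 × 2 × 1 = 96,000 bytes/s.
Duration = 239,136,000 / 96,000 = 2,491 s.
2,491 s / 60 = 41.52 minutes.

41.52 minutes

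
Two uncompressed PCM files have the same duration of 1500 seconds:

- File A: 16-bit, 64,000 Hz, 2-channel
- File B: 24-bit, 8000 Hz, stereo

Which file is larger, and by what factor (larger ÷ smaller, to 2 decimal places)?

File A, by a factor of 5.33

File A: 64,000 × 2 × 2 = 256,000 bytes/s.
File B: 8,000 × 3 × 2 = 48,000 bytes/s.
File A is larger; ratio = 384,000,000 / 72,000,000 = 5.33.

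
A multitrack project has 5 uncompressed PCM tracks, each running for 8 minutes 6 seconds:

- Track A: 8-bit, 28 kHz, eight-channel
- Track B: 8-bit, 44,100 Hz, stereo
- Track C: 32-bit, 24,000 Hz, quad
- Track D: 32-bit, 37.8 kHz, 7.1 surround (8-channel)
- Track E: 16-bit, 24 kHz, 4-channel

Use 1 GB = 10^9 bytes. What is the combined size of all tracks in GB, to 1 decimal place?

8 minutes 6 seconds = 486 s.
Track A: 28,000 × 486 × 1 × 8 = 108,864,000 bytes.
Track B: 44,100 × 486 × 1 × 2 = 42,865,200 bytes.
Track C: 24,000 × 486 × 4 × 4 = 186,624,000 bytes.
Track D: 37,800 × 486 × 4 × 8 = 587,865,600 bytes.
Track E: 24,000 × 486 × 2 × 4 = 93,312,000 bytes.
Total = 1,019,530,800 bytes = 1.0 GB.

1.0 GB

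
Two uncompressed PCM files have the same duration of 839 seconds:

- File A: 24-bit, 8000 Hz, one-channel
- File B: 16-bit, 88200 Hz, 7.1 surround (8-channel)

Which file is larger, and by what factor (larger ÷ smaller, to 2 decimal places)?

File A: 8,000 × 3 × 1 = 24,000 bytes/s.
File B: 88,200 × 2 × 8 = 1,411,200 bytes/s.
File B is larger; ratio = 1,183,996,800 / 20,136,000 = 58.80.

File B, by a factor of 58.80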